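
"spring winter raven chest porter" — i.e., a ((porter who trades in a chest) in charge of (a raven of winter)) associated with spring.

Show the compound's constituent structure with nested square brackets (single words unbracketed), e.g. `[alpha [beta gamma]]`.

Whole compound: head "porter" (specifically "winter raven chest porter"), modifier "spring".
Within "winter raven chest porter", the head is "porter" (specifically "chest porter") and the modifier is "winter raven".
Within "winter raven", the head is "raven" and the modifier is "winter".
Within "chest porter", the head is "porter" and the modifier is "chest".
Assembled: [spring [[winter raven] [chest porter]]].

[spring [[winter raven] [chest porter]]]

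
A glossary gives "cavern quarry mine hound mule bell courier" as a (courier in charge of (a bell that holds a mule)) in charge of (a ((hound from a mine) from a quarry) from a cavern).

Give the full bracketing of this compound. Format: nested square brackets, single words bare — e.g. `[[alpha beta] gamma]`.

[[cavern [quarry [mine hound]]] [[mule bell] courier]]

Overall it is a kind of courier (specifically "mule bell courier"); the modifier is "cavern quarry mine hound".
"cavern quarry mine hound" → head "hound" (specifically "quarry mine hound"), modifier "cavern".
"quarry mine hound" → head "hound" (specifically "mine hound"), modifier "quarry".
"mine hound" → head "hound", modifier "mine".
"mule bell courier" → head "courier", modifier "mule bell".
"mule bell" → head "bell", modifier "mule".
Assembled: [[cavern [quarry [mine hound]]] [[mule bell] courier]].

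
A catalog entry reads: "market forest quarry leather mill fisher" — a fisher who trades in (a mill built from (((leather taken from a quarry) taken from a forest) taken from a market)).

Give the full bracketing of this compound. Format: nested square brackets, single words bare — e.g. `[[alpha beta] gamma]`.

Whole compound: head "fisher", modifier "market forest quarry leather mill".
Inside "market forest quarry leather mill": head "mill", modifier "market forest quarry leather".
Inside "market forest quarry leather": head "leather" (specifically "forest quarry leather"), modifier "market".
Inside "forest quarry leather": head "leather" (specifically "quarry leather"), modifier "forest".
Inside "quarry leather": head "leather", modifier "quarry".
So the structure is [[[market [forest [quarry leather]]] mill] fisher].

[[[market [forest [quarry leather]]] mill] fisher]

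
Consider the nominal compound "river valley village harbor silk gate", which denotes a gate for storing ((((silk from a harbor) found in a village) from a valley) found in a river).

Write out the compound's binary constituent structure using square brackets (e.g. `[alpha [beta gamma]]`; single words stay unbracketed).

[[river [valley [village [harbor silk]]]] gate]

Whole compound: head "gate", modifier "river valley village harbor silk".
"river valley village harbor silk" → head "silk" (specifically "valley village harbor silk"), modifier "river".
"valley village harbor silk" → head "silk" (specifically "village harbor silk"), modifier "valley".
"village harbor silk" → head "silk" (specifically "harbor silk"), modifier "village".
"harbor silk" → head "silk", modifier "harbor".
Assembled: [[river [valley [village [harbor silk]]]] gate].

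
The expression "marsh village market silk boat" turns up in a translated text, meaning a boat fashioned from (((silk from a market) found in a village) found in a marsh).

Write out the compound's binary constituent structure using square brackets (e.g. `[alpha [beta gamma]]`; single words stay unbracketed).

Whole compound: head "boat", modifier "marsh village market silk".
"marsh village market silk" → head "silk" (specifically "village market silk"), modifier "marsh".
"village market silk" → head "silk" (specifically "market silk"), modifier "village".
"market silk" → head "silk", modifier "market".
Putting it together: [[marsh [village [market silk]]] boat].

[[marsh [village [market silk]]] boat]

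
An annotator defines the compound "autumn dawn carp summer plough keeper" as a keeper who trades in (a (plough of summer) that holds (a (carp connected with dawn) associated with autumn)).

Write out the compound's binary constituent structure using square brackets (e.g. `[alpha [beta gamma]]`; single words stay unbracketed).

Whole compound: head "keeper", modifier "autumn dawn carp summer plough".
Within "autumn dawn carp summer plough", the head is "plough" (specifically "summer plough") and the modifier is "autumn dawn carp".
Within "autumn dawn carp", the head is "carp" (specifically "dawn carp") and the modifier is "autumn".
Within "dawn carp", the head is "carp" and the modifier is "dawn".
Within "summer plough", the head is "plough" and the modifier is "summer".
Putting it together: [[[autumn [dawn carp]] [summer plough]] keeper].

[[[autumn [dawn carp]] [summer plough]] keeper]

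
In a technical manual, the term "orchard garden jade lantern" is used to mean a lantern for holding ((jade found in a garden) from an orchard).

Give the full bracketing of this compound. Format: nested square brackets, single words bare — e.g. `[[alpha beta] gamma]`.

[[orchard [garden jade]] lantern]

Overall it is a kind of lantern; the modifier is "orchard garden jade".
Inside "orchard garden jade": head "jade" (specifically "garden jade"), modifier "orchard".
Inside "garden jade": head "jade", modifier "garden".
Assembled: [[orchard [garden jade]] lantern].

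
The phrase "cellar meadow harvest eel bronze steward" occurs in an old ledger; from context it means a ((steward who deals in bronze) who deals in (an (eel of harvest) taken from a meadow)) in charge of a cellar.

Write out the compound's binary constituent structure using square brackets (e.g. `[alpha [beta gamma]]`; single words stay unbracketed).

[cellar [[meadow [harvest eel]] [bronze steward]]]

Whole compound: head "steward" (specifically "meadow harvest eel bronze steward"), modifier "cellar".
"meadow harvest eel bronze steward" → head "steward" (specifically "bronze steward"), modifier "meadow harvest eel".
"meadow harvest eel" → head "eel" (specifically "harvest eel"), modifier "meadow".
"harvest eel" → head "eel", modifier "harvest".
"bronze steward" → head "steward", modifier "bronze".
Putting it together: [cellar [[meadow [harvest eel]] [bronze steward]]].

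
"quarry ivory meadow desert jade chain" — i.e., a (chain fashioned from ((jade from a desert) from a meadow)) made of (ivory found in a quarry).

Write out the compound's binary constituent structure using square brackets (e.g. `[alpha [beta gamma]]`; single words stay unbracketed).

The outermost head in the paraphrase is "chain" (specifically "meadow desert jade chain"), modified by "quarry ivory".
"quarry ivory" → head "ivory", modifier "quarry".
"meadow desert jade chain" → head "chain", modifier "meadow desert jade".
"meadow desert jade" → head "jade" (specifically "desert jade"), modifier "meadow".
"desert jade" → head "jade", modifier "desert".
So the structure is [[quarry ivory] [[meadow [desert jade]] chain]].

[[quarry ivory] [[meadow [desert jade]] chain]]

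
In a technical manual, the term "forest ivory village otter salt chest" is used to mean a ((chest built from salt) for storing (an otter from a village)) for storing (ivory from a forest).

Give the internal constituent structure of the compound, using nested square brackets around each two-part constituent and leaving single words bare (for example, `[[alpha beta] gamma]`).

[[forest ivory] [[village otter] [salt chest]]]

Overall it is a kind of chest (specifically "village otter salt chest"); the modifier is "forest ivory".
Inside "forest ivory": head "ivory", modifier "forest".
Inside "village otter salt chest": head "chest" (specifically "salt chest"), modifier "village otter".
Inside "village otter": head "otter", modifier "village".
Inside "salt chest": head "chest", modifier "salt".
Putting it together: [[forest ivory] [[village otter] [salt chest]]].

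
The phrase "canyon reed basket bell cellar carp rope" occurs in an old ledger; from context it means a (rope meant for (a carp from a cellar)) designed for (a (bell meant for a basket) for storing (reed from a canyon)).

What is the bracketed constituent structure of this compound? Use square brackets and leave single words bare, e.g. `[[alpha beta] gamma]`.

Whole compound: head "rope" (specifically "cellar carp rope"), modifier "canyon reed basket bell".
Within "canyon reed basket bell", the head is "bell" (specifically "basket bell") and the modifier is "canyon reed".
Within "canyon reed", the head is "reed" and the modifier is "canyon".
Within "basket bell", the head is "bell" and the modifier is "basket".
Within "cellar carp rope", the head is "rope" and the modifier is "cellar carp".
Within "cellar carp", the head is "carp" and the modifier is "cellar".
Assembled: [[[canyon reed] [basket bell]] [[cellar carp] rope]].

[[[canyon reed] [basket bell]] [[cellar carp] rope]]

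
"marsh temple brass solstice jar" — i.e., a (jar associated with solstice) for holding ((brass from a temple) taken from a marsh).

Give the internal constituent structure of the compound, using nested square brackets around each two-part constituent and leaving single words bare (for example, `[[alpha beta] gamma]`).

Overall it is a kind of jar (specifically "solstice jar"); the modifier is "marsh temple brass".
Within "marsh temple brass", the head is "brass" (specifically "temple brass") and the modifier is "marsh".
Within "temple brass", the head is "brass" and the modifier is "temple".
Within "solstice jar", the head is "jar" and the modifier is "solstice".
So the structure is [[marsh [temple brass]] [solstice jar]].

[[marsh [temple brass]] [solstice jar]]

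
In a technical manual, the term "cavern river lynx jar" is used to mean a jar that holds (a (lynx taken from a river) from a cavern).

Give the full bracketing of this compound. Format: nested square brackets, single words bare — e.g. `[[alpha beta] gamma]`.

[[cavern [river lynx]] jar]

Whole compound: head "jar", modifier "cavern river lynx".
Within "cavern river lynx", the head is "lynx" (specifically "river lynx") and the modifier is "cavern".
Within "river lynx", the head is "lynx" and the modifier is "river".
So the structure is [[cavern [river lynx]] jar].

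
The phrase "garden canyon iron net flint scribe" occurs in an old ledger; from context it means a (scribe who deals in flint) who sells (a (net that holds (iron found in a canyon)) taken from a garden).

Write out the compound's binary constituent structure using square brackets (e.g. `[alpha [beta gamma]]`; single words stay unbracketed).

At the top level: head "scribe" (specifically "flint scribe"); modifier "garden canyon iron net".
Inside "garden canyon iron net": head "net" (specifically "canyon iron net"), modifier "garden".
Inside "canyon iron net": head "net", modifier "canyon iron".
Inside "canyon iron": head "iron", modifier "canyon".
Inside "flint scribe": head "scribe", modifier "flint".
So the structure is [[garden [[canyon iron] net]] [flint scribe]].

[[garden [[canyon iron] net]] [flint scribe]]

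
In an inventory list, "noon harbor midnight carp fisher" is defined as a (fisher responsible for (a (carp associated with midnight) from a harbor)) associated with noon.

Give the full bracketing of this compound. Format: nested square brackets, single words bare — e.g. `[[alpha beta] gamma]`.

Whole compound: head "fisher" (specifically "harbor midnight carp fisher"), modifier "noon".
"harbor midnight carp fisher" → head "fisher", modifier "harbor midnight carp".
"harbor midnight carp" → head "carp" (specifically "midnight carp"), modifier "harbor".
"midnight carp" → head "carp", modifier "midnight".
Assembled: [noon [[harbor [midnight carp]] fisher]].

[noon [[harbor [midnight carp]] fisher]]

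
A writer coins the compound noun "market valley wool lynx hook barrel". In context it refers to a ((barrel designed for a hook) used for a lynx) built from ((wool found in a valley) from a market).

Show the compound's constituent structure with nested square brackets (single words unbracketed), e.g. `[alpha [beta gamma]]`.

[[market [valley wool]] [lynx [hook barrel]]]

Whole compound: head "barrel" (specifically "lynx hook barrel"), modifier "market valley wool".
"market valley wool" → head "wool" (specifically "valley wool"), modifier "market".
"valley wool" → head "wool", modifier "valley".
"lynx hook barrel" → head "barrel" (specifically "hook barrel"), modifier "lynx".
"hook barrel" → head "barrel", modifier "hook".
Putting it together: [[market [valley wool]] [lynx [hook barrel]]].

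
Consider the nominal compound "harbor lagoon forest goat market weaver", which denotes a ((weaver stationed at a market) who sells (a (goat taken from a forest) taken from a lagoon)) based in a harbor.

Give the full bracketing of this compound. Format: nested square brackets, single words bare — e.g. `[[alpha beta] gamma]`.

[harbor [[lagoon [forest goat]] [market weaver]]]

Overall it is a kind of weaver (specifically "lagoon forest goat market weaver"); the modifier is "harbor".
Inside "lagoon forest goat market weaver": head "weaver" (specifically "market weaver"), modifier "lagoon forest goat".
Inside "lagoon forest goat": head "goat" (specifically "forest goat"), modifier "lagoon".
Inside "forest goat": head "goat", modifier "forest".
Inside "market weaver": head "weaver", modifier "market".
Putting it together: [harbor [[lagoon [forest goat]] [market weaver]]].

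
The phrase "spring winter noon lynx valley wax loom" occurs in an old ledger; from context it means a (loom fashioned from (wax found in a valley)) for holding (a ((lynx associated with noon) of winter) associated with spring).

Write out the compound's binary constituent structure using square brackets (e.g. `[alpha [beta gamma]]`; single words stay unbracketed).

The outermost head in the paraphrase is "loom" (specifically "valley wax loom"), modified by "spring winter noon lynx".
Inside "spring winter noon lynx": head "lynx" (specifically "winter noon lynx"), modifier "spring".
Inside "winter noon lynx": head "lynx" (specifically "noon lynx"), modifier "winter".
Inside "noon lynx": head "lynx", modifier "noon".
Inside "valley wax loom": head "loom", modifier "valley wax".
Inside "valley wax": head "wax", modifier "valley".
Assembled: [[spring [winter [noon lynx]]] [[valley wax] loom]].

[[spring [winter [noon lynx]]] [[valley wax] loom]]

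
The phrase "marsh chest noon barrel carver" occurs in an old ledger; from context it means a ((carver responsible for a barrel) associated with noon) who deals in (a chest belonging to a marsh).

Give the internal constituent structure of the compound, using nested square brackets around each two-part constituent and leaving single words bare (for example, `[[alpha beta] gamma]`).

Whole compound: head "carver" (specifically "noon barrel carver"), modifier "marsh chest".
"marsh chest" → head "chest", modifier "marsh".
"noon barrel carver" → head "carver" (specifically "barrel carver"), modifier "noon".
"barrel carver" → head "carver", modifier "barrel".
Assembled: [[marsh chest] [noon [barrel carver]]].

[[marsh chest] [noon [barrel carver]]]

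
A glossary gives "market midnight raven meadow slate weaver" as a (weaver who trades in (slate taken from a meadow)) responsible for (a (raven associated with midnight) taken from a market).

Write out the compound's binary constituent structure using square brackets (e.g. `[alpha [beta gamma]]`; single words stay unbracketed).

[[market [midnight raven]] [[meadow slate] weaver]]

The outermost head in the paraphrase is "weaver" (specifically "meadow slate weaver"), modified by "market midnight raven".
Within "market midnight raven", the head is "raven" (specifically "midnight raven") and the modifier is "market".
Within "midnight raven", the head is "raven" and the modifier is "midnight".
Within "meadow slate weaver", the head is "weaver" and the modifier is "meadow slate".
Within "meadow slate", the head is "slate" and the modifier is "meadow".
So the structure is [[market [midnight raven]] [[meadow slate] weaver]].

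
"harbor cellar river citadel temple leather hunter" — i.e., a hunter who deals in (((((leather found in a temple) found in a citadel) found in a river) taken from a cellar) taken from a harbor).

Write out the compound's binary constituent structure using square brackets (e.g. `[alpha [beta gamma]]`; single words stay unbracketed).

[[harbor [cellar [river [citadel [temple leather]]]]] hunter]

At the top level: head "hunter"; modifier "harbor cellar river citadel temple leather".
Inside "harbor cellar river citadel temple leather": head "leather" (specifically "cellar river citadel temple leather"), modifier "harbor".
Inside "cellar river citadel temple leather": head "leather" (specifically "river citadel temple leather"), modifier "cellar".
Inside "river citadel temple leather": head "leather" (specifically "citadel temple leather"), modifier "river".
Inside "citadel temple leather": head "leather" (specifically "temple leather"), modifier "citadel".
Inside "temple leather": head "leather", modifier "temple".
Assembled: [[harbor [cellar [river [citadel [temple leather]]]]] hunter].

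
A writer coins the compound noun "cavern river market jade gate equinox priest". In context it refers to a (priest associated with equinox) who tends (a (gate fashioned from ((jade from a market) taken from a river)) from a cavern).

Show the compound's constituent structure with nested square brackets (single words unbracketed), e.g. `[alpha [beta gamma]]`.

The outermost head in the paraphrase is "priest" (specifically "equinox priest"), modified by "cavern river market jade gate".
"cavern river market jade gate" → head "gate" (specifically "river market jade gate"), modifier "cavern".
"river market jade gate" → head "gate", modifier "river market jade".
"river market jade" → head "jade" (specifically "market jade"), modifier "river".
"market jade" → head "jade", modifier "market".
"equinox priest" → head "priest", modifier "equinox".
So the structure is [[cavern [[river [market jade]] gate]] [equinox priest]].

[[cavern [[river [market jade]] gate]] [equinox priest]]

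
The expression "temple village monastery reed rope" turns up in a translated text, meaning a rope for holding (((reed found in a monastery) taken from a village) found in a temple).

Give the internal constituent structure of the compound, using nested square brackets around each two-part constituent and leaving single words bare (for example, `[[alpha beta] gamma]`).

[[temple [village [monastery reed]]] rope]

Whole compound: head "rope", modifier "temple village monastery reed".
Within "temple village monastery reed", the head is "reed" (specifically "village monastery reed") and the modifier is "temple".
Within "village monastery reed", the head is "reed" (specifically "monastery reed") and the modifier is "village".
Within "monastery reed", the head is "reed" and the modifier is "monastery".
Assembled: [[temple [village [monastery reed]]] rope].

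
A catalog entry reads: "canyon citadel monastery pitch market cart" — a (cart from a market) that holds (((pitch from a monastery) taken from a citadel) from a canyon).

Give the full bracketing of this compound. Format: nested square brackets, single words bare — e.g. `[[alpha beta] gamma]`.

The outermost head in the paraphrase is "cart" (specifically "market cart"), modified by "canyon citadel monastery pitch".
Inside "canyon citadel monastery pitch": head "pitch" (specifically "citadel monastery pitch"), modifier "canyon".
Inside "citadel monastery pitch": head "pitch" (specifically "monastery pitch"), modifier "citadel".
Inside "monastery pitch": head "pitch", modifier "monastery".
Inside "market cart": head "cart", modifier "market".
Assembled: [[canyon [citadel [monastery pitch]]] [market cart]].

[[canyon [citadel [monastery pitch]]] [market cart]]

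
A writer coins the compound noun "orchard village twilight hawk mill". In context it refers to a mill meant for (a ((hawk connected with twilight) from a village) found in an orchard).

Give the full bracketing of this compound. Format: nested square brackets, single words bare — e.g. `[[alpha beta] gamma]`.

[[orchard [village [twilight hawk]]] mill]

Whole compound: head "mill", modifier "orchard village twilight hawk".
"orchard village twilight hawk" → head "hawk" (specifically "village twilight hawk"), modifier "orchard".
"village twilight hawk" → head "hawk" (specifically "twilight hawk"), modifier "village".
"twilight hawk" → head "hawk", modifier "twilight".
Putting it together: [[orchard [village [twilight hawk]]] mill].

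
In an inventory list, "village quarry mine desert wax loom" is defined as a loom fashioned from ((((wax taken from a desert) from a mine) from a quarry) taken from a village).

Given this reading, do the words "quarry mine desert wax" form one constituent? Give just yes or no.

yes

The paraphrase groups the words so that "quarry mine desert wax" is one unit: it corresponds to a single parenthesized sub-phrase.
The full structure is [[village [quarry [mine [desert wax]]]] loom], in which [quarry mine desert wax] is a constituent.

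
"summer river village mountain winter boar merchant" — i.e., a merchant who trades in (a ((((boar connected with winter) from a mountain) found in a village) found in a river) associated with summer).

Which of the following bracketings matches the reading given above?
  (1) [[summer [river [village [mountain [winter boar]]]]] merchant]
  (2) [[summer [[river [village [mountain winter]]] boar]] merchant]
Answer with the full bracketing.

[[summer [river [village [mountain [winter boar]]]]] merchant]

The paraphrase's head is the "merchant" part ("merchant"); its modifier is "summer river village mountain winter boar".
That top-level split, carried through the inner groups, gives [[summer [river [village [mountain [winter boar]]]]] merchant].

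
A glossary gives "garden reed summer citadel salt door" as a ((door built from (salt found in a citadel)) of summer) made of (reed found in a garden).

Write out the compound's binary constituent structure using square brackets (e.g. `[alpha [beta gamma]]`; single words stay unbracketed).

Overall it is a kind of door (specifically "summer citadel salt door"); the modifier is "garden reed".
"garden reed" → head "reed", modifier "garden".
"summer citadel salt door" → head "door" (specifically "citadel salt door"), modifier "summer".
"citadel salt door" → head "door", modifier "citadel salt".
"citadel salt" → head "salt", modifier "citadel".
Putting it together: [[garden reed] [summer [[citadel salt] door]]].

[[garden reed] [summer [[citadel salt] door]]]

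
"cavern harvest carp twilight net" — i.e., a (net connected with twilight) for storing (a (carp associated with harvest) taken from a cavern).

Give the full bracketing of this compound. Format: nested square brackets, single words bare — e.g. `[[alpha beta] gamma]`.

[[cavern [harvest carp]] [twilight net]]

Overall it is a kind of net (specifically "twilight net"); the modifier is "cavern harvest carp".
"cavern harvest carp" → head "carp" (specifically "harvest carp"), modifier "cavern".
"harvest carp" → head "carp", modifier "harvest".
"twilight net" → head "net", modifier "twilight".
Putting it together: [[cavern [harvest carp]] [twilight net]].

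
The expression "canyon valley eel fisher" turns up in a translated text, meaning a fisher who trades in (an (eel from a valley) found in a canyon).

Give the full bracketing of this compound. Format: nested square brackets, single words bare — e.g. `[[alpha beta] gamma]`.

[[canyon [valley eel]] fisher]

Whole compound: head "fisher", modifier "canyon valley eel".
Within "canyon valley eel", the head is "eel" (specifically "valley eel") and the modifier is "canyon".
Within "valley eel", the head is "eel" and the modifier is "valley".
Putting it together: [[canyon [valley eel]] fisher].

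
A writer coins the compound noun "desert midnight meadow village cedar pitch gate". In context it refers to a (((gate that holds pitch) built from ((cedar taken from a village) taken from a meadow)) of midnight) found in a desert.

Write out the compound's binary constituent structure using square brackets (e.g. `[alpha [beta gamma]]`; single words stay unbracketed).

[desert [midnight [[meadow [village cedar]] [pitch gate]]]]

Whole compound: head "gate" (specifically "midnight meadow village cedar pitch gate"), modifier "desert".
Within "midnight meadow village cedar pitch gate", the head is "gate" (specifically "meadow village cedar pitch gate") and the modifier is "midnight".
Within "meadow village cedar pitch gate", the head is "gate" (specifically "pitch gate") and the modifier is "meadow village cedar".
Within "meadow village cedar", the head is "cedar" (specifically "village cedar") and the modifier is "meadow".
Within "village cedar", the head is "cedar" and the modifier is "village".
Within "pitch gate", the head is "gate" and the modifier is "pitch".
So the structure is [desert [midnight [[meadow [village cedar]] [pitch gate]]]].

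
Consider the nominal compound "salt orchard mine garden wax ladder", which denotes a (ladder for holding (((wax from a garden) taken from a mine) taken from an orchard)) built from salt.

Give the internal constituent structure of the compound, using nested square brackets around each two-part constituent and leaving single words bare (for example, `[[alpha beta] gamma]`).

Whole compound: head "ladder" (specifically "orchard mine garden wax ladder"), modifier "salt".
Inside "orchard mine garden wax ladder": head "ladder", modifier "orchard mine garden wax".
Inside "orchard mine garden wax": head "wax" (specifically "mine garden wax"), modifier "orchard".
Inside "mine garden wax": head "wax" (specifically "garden wax"), modifier "mine".
Inside "garden wax": head "wax", modifier "garden".
So the structure is [salt [[orchard [mine [garden wax]]] ladder]].

[salt [[orchard [mine [garden wax]]] ladder]]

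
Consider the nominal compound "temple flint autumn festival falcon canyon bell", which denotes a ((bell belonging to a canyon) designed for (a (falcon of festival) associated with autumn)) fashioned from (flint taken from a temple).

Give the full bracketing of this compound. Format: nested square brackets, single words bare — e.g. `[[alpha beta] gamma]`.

[[temple flint] [[autumn [festival falcon]] [canyon bell]]]

Overall it is a kind of bell (specifically "autumn festival falcon canyon bell"); the modifier is "temple flint".
Inside "temple flint": head "flint", modifier "temple".
Inside "autumn festival falcon canyon bell": head "bell" (specifically "canyon bell"), modifier "autumn festival falcon".
Inside "autumn festival falcon": head "falcon" (specifically "festival falcon"), modifier "autumn".
Inside "festival falcon": head "falcon", modifier "festival".
Inside "canyon bell": head "bell", modifier "canyon".
Assembled: [[temple flint] [[autumn [festival falcon]] [canyon bell]]].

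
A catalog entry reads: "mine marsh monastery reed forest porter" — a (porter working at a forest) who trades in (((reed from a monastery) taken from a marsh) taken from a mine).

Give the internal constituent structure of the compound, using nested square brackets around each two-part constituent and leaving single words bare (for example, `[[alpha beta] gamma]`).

Whole compound: head "porter" (specifically "forest porter"), modifier "mine marsh monastery reed".
Inside "mine marsh monastery reed": head "reed" (specifically "marsh monastery reed"), modifier "mine".
Inside "marsh monastery reed": head "reed" (specifically "monastery reed"), modifier "marsh".
Inside "monastery reed": head "reed", modifier "monastery".
Inside "forest porter": head "porter", modifier "forest".
Putting it together: [[mine [marsh [monastery reed]]] [forest porter]].

[[mine [marsh [monastery reed]]] [forest porter]]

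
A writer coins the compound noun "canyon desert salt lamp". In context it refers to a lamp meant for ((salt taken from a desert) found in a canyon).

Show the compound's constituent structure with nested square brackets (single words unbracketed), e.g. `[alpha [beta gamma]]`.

Whole compound: head "lamp", modifier "canyon desert salt".
"canyon desert salt" → head "salt" (specifically "desert salt"), modifier "canyon".
"desert salt" → head "salt", modifier "desert".
Assembled: [[canyon [desert salt]] lamp].

[[canyon [desert salt]] lamp]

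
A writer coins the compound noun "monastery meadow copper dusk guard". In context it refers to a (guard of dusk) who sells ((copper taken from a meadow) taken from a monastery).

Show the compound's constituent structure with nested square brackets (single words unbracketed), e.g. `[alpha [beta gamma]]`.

[[monastery [meadow copper]] [dusk guard]]

Whole compound: head "guard" (specifically "dusk guard"), modifier "monastery meadow copper".
Inside "monastery meadow copper": head "copper" (specifically "meadow copper"), modifier "monastery".
Inside "meadow copper": head "copper", modifier "meadow".
Inside "dusk guard": head "guard", modifier "dusk".
So the structure is [[monastery [meadow copper]] [dusk guard]].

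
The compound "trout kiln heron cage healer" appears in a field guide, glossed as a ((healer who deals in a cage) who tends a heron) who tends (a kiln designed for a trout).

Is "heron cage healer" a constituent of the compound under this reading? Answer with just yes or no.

The paraphrase groups the words so that "heron cage healer" is one unit: it corresponds to a single parenthesized sub-phrase.
The full structure is [[trout kiln] [heron [cage healer]]], in which [heron cage healer] is a constituent.

yes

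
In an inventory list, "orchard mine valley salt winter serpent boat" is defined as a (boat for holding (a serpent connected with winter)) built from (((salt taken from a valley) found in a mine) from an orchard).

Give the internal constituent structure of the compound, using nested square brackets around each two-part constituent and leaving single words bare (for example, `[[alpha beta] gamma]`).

Overall it is a kind of boat (specifically "winter serpent boat"); the modifier is "orchard mine valley salt".
"orchard mine valley salt" → head "salt" (specifically "mine valley salt"), modifier "orchard".
"mine valley salt" → head "salt" (specifically "valley salt"), modifier "mine".
"valley salt" → head "salt", modifier "valley".
"winter serpent boat" → head "boat", modifier "winter serpent".
"winter serpent" → head "serpent", modifier "winter".
Putting it together: [[orchard [mine [valley salt]]] [[winter serpent] boat]].

[[orchard [mine [valley salt]]] [[winter serpent] boat]]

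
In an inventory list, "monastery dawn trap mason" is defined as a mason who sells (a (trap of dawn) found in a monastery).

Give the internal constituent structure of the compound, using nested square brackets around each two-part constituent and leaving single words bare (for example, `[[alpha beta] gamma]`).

Whole compound: head "mason", modifier "monastery dawn trap".
Inside "monastery dawn trap": head "trap" (specifically "dawn trap"), modifier "monastery".
Inside "dawn trap": head "trap", modifier "dawn".
Putting it together: [[monastery [dawn trap]] mason].

[[monastery [dawn trap]] mason]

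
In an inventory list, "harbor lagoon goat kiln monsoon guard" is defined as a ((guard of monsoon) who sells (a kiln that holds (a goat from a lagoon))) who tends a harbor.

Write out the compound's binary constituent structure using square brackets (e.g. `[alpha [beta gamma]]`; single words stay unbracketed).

The outermost head in the paraphrase is "guard" (specifically "lagoon goat kiln monsoon guard"), modified by "harbor".
Inside "lagoon goat kiln monsoon guard": head "guard" (specifically "monsoon guard"), modifier "lagoon goat kiln".
Inside "lagoon goat kiln": head "kiln", modifier "lagoon goat".
Inside "lagoon goat": head "goat", modifier "lagoon".
Inside "monsoon guard": head "guard", modifier "monsoon".
Assembled: [harbor [[[lagoon goat] kiln] [monsoon guard]]].

[harbor [[[lagoon goat] kiln] [monsoon guard]]]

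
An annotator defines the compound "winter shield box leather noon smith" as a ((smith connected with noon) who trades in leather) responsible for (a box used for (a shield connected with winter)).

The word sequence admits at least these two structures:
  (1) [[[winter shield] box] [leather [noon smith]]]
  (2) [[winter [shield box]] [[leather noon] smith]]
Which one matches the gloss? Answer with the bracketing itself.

[[[winter shield] box] [leather [noon smith]]]

The paraphrase's head is the "smith" part ("leather noon smith"); its modifier is "winter shield box".
That top-level split, carried through the inner groups, gives [[[winter shield] box] [leather [noon smith]]].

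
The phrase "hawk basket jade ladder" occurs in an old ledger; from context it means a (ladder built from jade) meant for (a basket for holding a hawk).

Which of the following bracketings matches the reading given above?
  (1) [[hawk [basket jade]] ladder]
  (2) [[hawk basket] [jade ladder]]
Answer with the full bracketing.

The paraphrase's head is the "ladder" part ("jade ladder"); its modifier is "hawk basket".
That top-level split, carried through the inner groups, gives [[hawk basket] [jade ladder]].

[[hawk basket] [jade ladder]]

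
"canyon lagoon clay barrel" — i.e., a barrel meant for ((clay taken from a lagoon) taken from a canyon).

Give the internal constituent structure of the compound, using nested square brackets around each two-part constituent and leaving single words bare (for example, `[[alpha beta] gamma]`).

Whole compound: head "barrel", modifier "canyon lagoon clay".
Inside "canyon lagoon clay": head "clay" (specifically "lagoon clay"), modifier "canyon".
Inside "lagoon clay": head "clay", modifier "lagoon".
Assembled: [[canyon [lagoon clay]] barrel].

[[canyon [lagoon clay]] barrel]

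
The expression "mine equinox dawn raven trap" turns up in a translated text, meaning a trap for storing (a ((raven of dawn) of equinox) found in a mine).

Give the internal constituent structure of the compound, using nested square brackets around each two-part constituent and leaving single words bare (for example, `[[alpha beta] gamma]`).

At the top level: head "trap"; modifier "mine equinox dawn raven".
Inside "mine equinox dawn raven": head "raven" (specifically "equinox dawn raven"), modifier "mine".
Inside "equinox dawn raven": head "raven" (specifically "dawn raven"), modifier "equinox".
Inside "dawn raven": head "raven", modifier "dawn".
Putting it together: [[mine [equinox [dawn raven]]] trap].

[[mine [equinox [dawn raven]]] trap]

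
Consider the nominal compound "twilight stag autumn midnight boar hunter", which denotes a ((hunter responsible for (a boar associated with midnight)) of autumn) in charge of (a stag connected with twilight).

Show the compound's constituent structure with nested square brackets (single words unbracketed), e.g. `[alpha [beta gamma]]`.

[[twilight stag] [autumn [[midnight boar] hunter]]]

Whole compound: head "hunter" (specifically "autumn midnight boar hunter"), modifier "twilight stag".
Inside "twilight stag": head "stag", modifier "twilight".
Inside "autumn midnight boar hunter": head "hunter" (specifically "midnight boar hunter"), modifier "autumn".
Inside "midnight boar hunter": head "hunter", modifier "midnight boar".
Inside "midnight boar": head "boar", modifier "midnight".
So the structure is [[twilight stag] [autumn [[midnight boar] hunter]]].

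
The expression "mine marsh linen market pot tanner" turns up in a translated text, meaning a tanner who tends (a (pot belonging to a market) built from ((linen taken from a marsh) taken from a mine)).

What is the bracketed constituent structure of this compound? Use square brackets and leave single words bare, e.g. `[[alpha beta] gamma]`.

At the top level: head "tanner"; modifier "mine marsh linen market pot".
"mine marsh linen market pot" → head "pot" (specifically "market pot"), modifier "mine marsh linen".
"mine marsh linen" → head "linen" (specifically "marsh linen"), modifier "mine".
"marsh linen" → head "linen", modifier "marsh".
"market pot" → head "pot", modifier "market".
Assembled: [[[mine [marsh linen]] [market pot]] tanner].

[[[mine [marsh linen]] [market pot]] tanner]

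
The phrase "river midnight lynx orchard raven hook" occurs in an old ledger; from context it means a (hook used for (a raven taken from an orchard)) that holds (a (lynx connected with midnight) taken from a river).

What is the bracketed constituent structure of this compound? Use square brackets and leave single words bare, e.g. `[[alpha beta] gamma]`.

The outermost head in the paraphrase is "hook" (specifically "orchard raven hook"), modified by "river midnight lynx".
Within "river midnight lynx", the head is "lynx" (specifically "midnight lynx") and the modifier is "river".
Within "midnight lynx", the head is "lynx" and the modifier is "midnight".
Within "orchard raven hook", the head is "hook" and the modifier is "orchard raven".
Within "orchard raven", the head is "raven" and the modifier is "orchard".
So the structure is [[river [midnight lynx]] [[orchard raven] hook]].

[[river [midnight lynx]] [[orchard raven] hook]]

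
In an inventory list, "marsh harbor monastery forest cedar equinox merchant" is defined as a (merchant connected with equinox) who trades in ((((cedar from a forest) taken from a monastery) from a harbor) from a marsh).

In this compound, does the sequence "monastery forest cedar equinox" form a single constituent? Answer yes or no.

The top-level split is [marsh harbor monastery forest cedar] [equinox merchant]; the full structure is [[marsh [harbor [monastery [forest cedar]]]] [equinox merchant]].
"monastery forest cedar equinox" straddles a constituent boundary, so it is not a single unit.

no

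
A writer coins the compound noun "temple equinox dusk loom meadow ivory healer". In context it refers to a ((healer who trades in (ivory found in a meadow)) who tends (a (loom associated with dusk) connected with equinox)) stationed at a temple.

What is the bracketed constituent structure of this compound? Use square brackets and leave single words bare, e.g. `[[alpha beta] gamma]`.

[temple [[equinox [dusk loom]] [[meadow ivory] healer]]]

At the top level: head "healer" (specifically "equinox dusk loom meadow ivory healer"); modifier "temple".
Within "equinox dusk loom meadow ivory healer", the head is "healer" (specifically "meadow ivory healer") and the modifier is "equinox dusk loom".
Within "equinox dusk loom", the head is "loom" (specifically "dusk loom") and the modifier is "equinox".
Within "dusk loom", the head is "loom" and the modifier is "dusk".
Within "meadow ivory healer", the head is "healer" and the modifier is "meadow ivory".
Within "meadow ivory", the head is "ivory" and the modifier is "meadow".
So the structure is [temple [[equinox [dusk loom]] [[meadow ivory] healer]]].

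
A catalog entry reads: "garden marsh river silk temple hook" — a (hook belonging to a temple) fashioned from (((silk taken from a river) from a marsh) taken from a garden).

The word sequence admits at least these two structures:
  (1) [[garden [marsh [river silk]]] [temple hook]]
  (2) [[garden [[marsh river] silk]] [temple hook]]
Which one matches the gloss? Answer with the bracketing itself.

The paraphrase's head is the "hook" part ("temple hook"); its modifier is "garden marsh river silk".
That top-level split, carried through the inner groups, gives [[garden [marsh [river silk]]] [temple hook]].

[[garden [marsh [river silk]]] [temple hook]]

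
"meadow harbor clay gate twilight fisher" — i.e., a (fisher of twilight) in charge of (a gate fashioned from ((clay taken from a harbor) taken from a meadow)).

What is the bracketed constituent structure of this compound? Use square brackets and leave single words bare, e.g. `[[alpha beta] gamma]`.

[[[meadow [harbor clay]] gate] [twilight fisher]]

The outermost head in the paraphrase is "fisher" (specifically "twilight fisher"), modified by "meadow harbor clay gate".
"meadow harbor clay gate" → head "gate", modifier "meadow harbor clay".
"meadow harbor clay" → head "clay" (specifically "harbor clay"), modifier "meadow".
"harbor clay" → head "clay", modifier "harbor".
"twilight fisher" → head "fisher", modifier "twilight".
Assembled: [[[meadow [harbor clay]] gate] [twilight fisher]].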